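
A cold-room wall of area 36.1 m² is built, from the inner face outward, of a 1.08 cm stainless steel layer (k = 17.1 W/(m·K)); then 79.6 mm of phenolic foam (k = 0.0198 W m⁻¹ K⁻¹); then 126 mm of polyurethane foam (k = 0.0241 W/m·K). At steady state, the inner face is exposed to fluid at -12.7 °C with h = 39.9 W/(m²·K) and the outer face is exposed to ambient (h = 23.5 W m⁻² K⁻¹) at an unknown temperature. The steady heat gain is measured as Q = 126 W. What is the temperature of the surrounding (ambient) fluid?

T_out = 19.8 °C

Series resistances:
  R_conv,in = 1/(hA) = 1/(39.9·36.1) = 6.943×10^-4 K/W
  R_stainless steel = L/(kA) = 0.0108/(17.1·36.1) = 1.750×10^-5 K/W
  R_phenolic foam = L/(kA) = 0.0796/(0.0198·36.1) = 0.1114 K/W
  R_polyurethane foam = L/(kA) = 0.126/(0.0241·36.1) = 0.1448 K/W
  R_conv,out = 1/(hA) = 1/(23.5·36.1) = 0.001179 K/W
ΣR = 0.2581 K/W
ΔT = Q·ΣR = 126 × 0.2581 = 32.52 K
Heat flows inward, so T_out = T_in + ΔT = -12.7 + 32.52 = 19.8 °C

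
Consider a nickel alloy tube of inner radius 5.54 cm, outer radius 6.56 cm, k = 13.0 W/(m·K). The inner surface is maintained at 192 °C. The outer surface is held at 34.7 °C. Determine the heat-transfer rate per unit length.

Q' = 2πk·ΔT/ln(r₂/r₁) = 2π × 13.0 × 157.3 / ln(0.0656/0.0554) = 76000 W/m

Q' = 76.0 kW/m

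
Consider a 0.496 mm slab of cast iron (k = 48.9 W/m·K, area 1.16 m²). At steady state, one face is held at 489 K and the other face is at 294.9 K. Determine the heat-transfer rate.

Q = 2.22×10^7 W

Q = kA·ΔT/L = 48.9 × 1.16 × |489 K − 294.9 K| / 4.96×10^-4 = 2.22×10^7 W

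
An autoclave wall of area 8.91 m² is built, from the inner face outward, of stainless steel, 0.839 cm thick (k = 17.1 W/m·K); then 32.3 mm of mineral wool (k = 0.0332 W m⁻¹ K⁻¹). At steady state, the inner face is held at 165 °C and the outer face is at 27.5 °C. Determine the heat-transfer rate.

Resistance network (inner→outer):
  R_stainless steel = L/(kA) = 0.00839/(17.1·8.91) = 5.507×10^-5 K/W
  R_mineral wool = L/(kA) = 0.0323/(0.0332·8.91) = 0.1092 K/W
ΣR = 5.507×10^-5 + 0.1092 = 0.1093 K/W
Q = ΔT/ΣR = (165 °C − 27.5 °C)/0.1093 = 1260 W

Q = 1260 W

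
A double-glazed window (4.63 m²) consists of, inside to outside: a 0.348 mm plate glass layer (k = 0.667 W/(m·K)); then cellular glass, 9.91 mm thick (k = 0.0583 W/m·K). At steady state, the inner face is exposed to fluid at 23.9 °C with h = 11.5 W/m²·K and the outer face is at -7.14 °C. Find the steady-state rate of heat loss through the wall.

Treat each layer as a resistance in series:
  R_conv,in = 1/(hA) = 1/(11.5·4.63) = 0.01878 K/W
  R_plate glass = L/(kA) = 3.48×10^-4/(0.667·4.63) = 1.127×10^-4 K/W
  R_cellular glass = L/(kA) = 0.00991/(0.0583·4.63) = 0.03671 K/W
ΣR = 0.01878 + 1.127×10^-4 + 0.03671 = 0.05560 K/W
Q = ΔT/ΣR = (23.9 °C − -7.14 °C)/0.05560 = 558 W

Q = 558 W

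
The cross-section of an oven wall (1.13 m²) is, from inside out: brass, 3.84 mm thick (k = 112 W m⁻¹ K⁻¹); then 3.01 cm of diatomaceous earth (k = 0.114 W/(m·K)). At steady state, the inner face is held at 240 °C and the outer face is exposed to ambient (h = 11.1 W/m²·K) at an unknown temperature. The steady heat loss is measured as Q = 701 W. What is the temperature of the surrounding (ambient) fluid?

T_out = 20.3 °C

Series resistances:
  R_brass = L/(kA) = 0.00384/(112·1.13) = 3.034×10^-5 K/W
  R_diatomaceous earth = L/(kA) = 0.0301/(0.114·1.13) = 0.2337 K/W
  R_conv,out = 1/(hA) = 1/(11.1·1.13) = 0.07973 K/W
ΣR = 0.3134 K/W
ΔT = Q·ΣR = 701 × 0.3134 = 219.7 K
Heat flows outward, so T_out = T_in − ΔT = 240 − 219.7 = 20.3 °C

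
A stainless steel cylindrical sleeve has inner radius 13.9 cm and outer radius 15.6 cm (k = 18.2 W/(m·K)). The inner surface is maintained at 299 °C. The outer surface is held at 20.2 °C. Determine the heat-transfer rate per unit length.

Q' = 2πk·ΔT/ln(r₂/r₁) = 2π × 18.2 × 278.8 / ln(0.156/0.139) = 2.76×10^5 W/m

Q' = 276 kW/m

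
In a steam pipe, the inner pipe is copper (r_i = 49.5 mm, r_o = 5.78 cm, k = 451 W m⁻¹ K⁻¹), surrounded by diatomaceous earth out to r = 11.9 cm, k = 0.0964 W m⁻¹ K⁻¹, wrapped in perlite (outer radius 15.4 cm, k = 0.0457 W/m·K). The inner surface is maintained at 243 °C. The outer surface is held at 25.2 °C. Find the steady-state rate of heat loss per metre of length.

Series thermal resistances, inner to outer:
  R'_copper = ln(0.0578/0.0495)/(2πk) = 0.1550/(2π·451) = 5.470×10^-5 m·K/W
  R'_diatomaceous earth = ln(0.119/0.0578)/(2πk) = 0.7221/(2π·0.0964) = 1.192 m·K/W
  R'_perlite = ln(0.154/0.119)/(2πk) = 0.2578/(2π·0.0457) = 0.8979 m·K/W
ΣR = 5.470×10^-5 + 1.192 + 0.8979 = 2.090 m·K/W
Q' = ΔT/ΣR = (243 °C − 25.2 °C)/2.090 = 104 W/m

Q' = 104 W/m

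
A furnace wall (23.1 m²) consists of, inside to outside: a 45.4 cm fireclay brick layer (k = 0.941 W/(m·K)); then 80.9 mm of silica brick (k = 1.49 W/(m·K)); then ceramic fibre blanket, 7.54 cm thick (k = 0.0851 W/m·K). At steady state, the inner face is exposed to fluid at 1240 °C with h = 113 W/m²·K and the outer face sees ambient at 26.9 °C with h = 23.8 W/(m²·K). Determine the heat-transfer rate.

Q = 19000 W

Series thermal resistances, inner to outer:
  R_conv,in = 1/(hA) = 1/(113·23.1) = 3.831×10^-4 K/W
  R_fireclay brick = L/(kA) = 0.454/(0.941·23.1) = 0.02089 K/W
  R_silica brick = L/(kA) = 0.0809/(1.49·23.1) = 0.002350 K/W
  R_ceramic fibre blanket = L/(kA) = 0.0754/(0.0851·23.1) = 0.03836 K/W
  R_conv,out = 1/(hA) = 1/(23.8·23.1) = 0.001819 K/W
ΣR = 3.831×10^-4 + 0.02089 + 0.002350 + 0.03836 + 0.001819 = 0.06380 K/W
Q = ΔT/ΣR = (1240 °C − 26.9 °C)/0.06380 = 19000 W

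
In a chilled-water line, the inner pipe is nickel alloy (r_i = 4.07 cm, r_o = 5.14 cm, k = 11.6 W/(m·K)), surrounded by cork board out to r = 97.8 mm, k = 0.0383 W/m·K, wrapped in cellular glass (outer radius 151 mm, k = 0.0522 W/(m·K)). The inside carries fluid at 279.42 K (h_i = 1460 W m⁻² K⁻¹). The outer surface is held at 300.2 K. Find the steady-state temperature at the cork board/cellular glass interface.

Resistance network (inner→outer):
  R'_conv,in = 1/(2πr h) = 1/(2π·0.0407·1460) = 0.002678 m·K/W
  R'_nickel alloy = ln(0.0514/0.0407)/(2πk) = 0.2334/(2π·11.6) = 0.003202 m·K/W
  R'_cork board = ln(0.0978/0.0514)/(2πk) = 0.6433/(2π·0.0383) = 2.673 m·K/W
  R'_cellular glass = ln(0.151/0.0978)/(2πk) = 0.4344/(2π·0.0522) = 1.324 m·K/W
ΣR = 0.002678 + 0.003202 + 2.673 + 1.324 = 4.003 m·K/W
Q' = ΔT/ΣR = (279.42 K − 300.2 K)/4.003 = -5.191 W/m
From the inner boundary to the cork board/cellular glass interface, ΣR_partial = 2.679 m·K/W.
T_interface = T_in − Q'·ΣR_partial = 279.42 K − (-5.191)(2.679) = 293.3 K

T = 293.3 K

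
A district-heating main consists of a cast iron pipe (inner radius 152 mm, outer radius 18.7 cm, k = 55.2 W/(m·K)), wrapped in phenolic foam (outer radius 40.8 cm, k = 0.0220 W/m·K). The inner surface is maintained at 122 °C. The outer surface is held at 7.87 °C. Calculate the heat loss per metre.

Treat each layer as a resistance in series:
  R'_cast iron = ln(0.187/0.152)/(2πk) = 0.2072/(2π·55.2) = 5.975×10^-4 m·K/W
  R'_phenolic foam = ln(0.408/0.187)/(2πk) = 0.7802/(2π·0.0220) = 5.644 m·K/W
ΣR = 5.975×10^-4 + 5.644 = 5.645 m·K/W
Q' = ΔT/ΣR = (122 °C − 7.87 °C)/5.645 = 20.2 W/m

Q' = 20.2 W/m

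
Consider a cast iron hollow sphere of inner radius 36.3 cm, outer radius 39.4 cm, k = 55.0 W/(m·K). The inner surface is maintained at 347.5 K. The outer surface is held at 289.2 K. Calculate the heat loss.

Q = 1.86×10^5 W

Q = 4πk·ΔT/(1/r₁ − 1/r₂) = 4π × 55.0 × 58.3 / (1/0.363 − 1/0.394) = 1.86×10^5 W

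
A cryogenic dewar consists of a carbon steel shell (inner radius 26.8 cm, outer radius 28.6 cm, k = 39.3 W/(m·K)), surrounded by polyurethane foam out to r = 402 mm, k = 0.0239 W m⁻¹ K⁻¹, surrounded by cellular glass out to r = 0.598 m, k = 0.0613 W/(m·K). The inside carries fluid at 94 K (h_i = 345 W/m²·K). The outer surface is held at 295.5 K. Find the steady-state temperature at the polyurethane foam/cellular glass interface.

Resistance network (inner→outer):
  R_conv,in = 1/(4πr²h) = 1/(4π·0.268²·345) = 0.003211 K/W
  R_carbon steel = (1/0.268 − 1/0.286)/(4πk) = 0.2348/(4π·39.3) = 4.755×10^-4 K/W
  R_polyurethane foam = (1/0.286 − 1/0.402)/(4πk) = 1.009/(4π·0.0239) = 3.359 K/W
  R_cellular glass = (1/0.402 − 1/0.598)/(4πk) = 0.8153/(4π·0.0613) = 1.058 K/W
ΣR = 0.003211 + 4.755×10^-4 + 3.359 + 1.058 = 4.421 K/W
Q = ΔT/ΣR = (94 K − 295.5 K)/4.421 = -45.58 W
From the inner boundary to the polyurethane foam/cellular glass interface, ΣR_partial = 3.363 K/W.
T_interface = T_in − Q·ΣR_partial = 94 K − (-45.58)(3.363) = 247.3 K

T = 247.3 K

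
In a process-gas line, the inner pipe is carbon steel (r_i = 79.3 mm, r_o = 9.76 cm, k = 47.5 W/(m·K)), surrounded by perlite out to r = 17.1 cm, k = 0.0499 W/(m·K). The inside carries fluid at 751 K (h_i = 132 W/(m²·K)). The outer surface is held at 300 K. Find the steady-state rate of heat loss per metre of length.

Q' = 250 W/m

Treat each layer as a resistance in series:
  R'_conv,in = 1/(2πr h) = 1/(2π·0.0793·132) = 0.01520 m·K/W
  R'_carbon steel = ln(0.0976/0.0793)/(2πk) = 0.2076/(2π·47.5) = 6.957×10^-4 m·K/W
  R'_perlite = ln(0.171/0.0976)/(2πk) = 0.5608/(2π·0.0499) = 1.789 m·K/W
ΣR = 0.01520 + 6.957×10^-4 + 1.789 = 1.805 m·K/W
Q' = ΔT/ΣR = (751 K − 300 K)/1.805 = 250 W/m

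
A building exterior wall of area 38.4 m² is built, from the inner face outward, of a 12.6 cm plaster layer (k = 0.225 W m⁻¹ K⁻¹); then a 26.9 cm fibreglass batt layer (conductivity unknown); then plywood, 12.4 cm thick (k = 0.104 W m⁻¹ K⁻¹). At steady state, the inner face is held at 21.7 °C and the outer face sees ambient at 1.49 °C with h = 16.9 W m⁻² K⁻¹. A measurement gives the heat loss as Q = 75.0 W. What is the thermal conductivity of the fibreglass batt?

ΣR = ΔT/Q = |21.7 − 1.49|/75.0 = 0.2695 K/W
Known resistances:
  R_plaster = L/(kA) = 0.126/(0.225·38.4) = 0.01458 K/W
  R_plywood = L/(kA) = 0.124/(0.104·38.4) = 0.03105 K/W
  R_conv,out = 1/(hA) = 1/(16.9·38.4) = 0.001541 K/W
R_fibreglass batt = ΣR − ΣR_known = 0.2695 − 0.04717 = 0.2223 K/W
L/(kA) = 0.2223 ⇒ k = 0.269/(0.2223·38.4) = 0.0315 W/m·K

k = 0.0315 W/m·K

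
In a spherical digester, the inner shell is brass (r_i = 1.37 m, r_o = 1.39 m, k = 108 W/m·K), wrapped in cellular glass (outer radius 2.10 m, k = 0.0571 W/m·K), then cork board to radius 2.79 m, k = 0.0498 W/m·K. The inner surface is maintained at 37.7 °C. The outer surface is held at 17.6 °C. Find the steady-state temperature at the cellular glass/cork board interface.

Treat each layer as a resistance in series:
  R_brass = (1/1.37 − 1/1.39)/(4πk) = 0.01050/(4π·108) = 7.739×10^-6 K/W
  R_cellular glass = (1/1.39 − 1/2.10)/(4πk) = 0.2432/(4π·0.0571) = 0.3390 K/W
  R_cork board = (1/2.10 − 1/2.79)/(4πk) = 0.1178/(4π·0.0498) = 0.1882 K/W
ΣR = 7.739×10^-6 + 0.3390 + 0.1882 = 0.5272 K/W
Q = ΔT/ΣR = (37.7 °C − 17.6 °C)/0.5272 = 38.13 W
From the inner boundary to the cellular glass/cork board interface, ΣR_partial = 0.3390 K/W.
T_interface = T_in − Q·ΣR_partial = 37.7 °C − (38.13)(0.3390) = 24.8 °C

T = 24.8 °C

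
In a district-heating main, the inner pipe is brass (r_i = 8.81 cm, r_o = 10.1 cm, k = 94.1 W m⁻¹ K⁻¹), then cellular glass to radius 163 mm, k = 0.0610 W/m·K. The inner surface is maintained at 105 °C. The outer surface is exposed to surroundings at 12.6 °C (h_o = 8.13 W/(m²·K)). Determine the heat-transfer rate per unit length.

Q' = 67.5 W/m

Resistance network (inner→outer):
  R'_brass = ln(0.101/0.0881)/(2πk) = 0.1366/(2π·94.1) = 2.311×10^-4 m·K/W
  R'_cellular glass = ln(0.163/0.101)/(2πk) = 0.4786/(2π·0.0610) = 1.249 m·K/W
  R'_conv,out = 1/(2πr h) = 1/(2π·0.163·8.13) = 0.1201 m·K/W
ΣR = 2.311×10^-4 + 1.249 + 0.1201 = 1.369 m·K/W
Q' = ΔT/ΣR = (105 °C − 12.6 °C)/1.369 = 67.5 W/m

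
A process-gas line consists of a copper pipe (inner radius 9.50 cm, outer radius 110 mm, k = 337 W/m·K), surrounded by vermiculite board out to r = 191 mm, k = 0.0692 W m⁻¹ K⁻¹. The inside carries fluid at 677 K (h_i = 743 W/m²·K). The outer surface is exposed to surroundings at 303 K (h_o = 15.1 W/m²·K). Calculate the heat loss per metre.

Series thermal resistances, inner to outer:
  R'_conv,in = 1/(2πr h) = 1/(2π·0.0950·743) = 0.002255 m·K/W
  R'_copper = ln(0.110/0.0950)/(2πk) = 0.1466/(2π·337) = 6.924×10^-5 m·K/W
  R'_vermiculite board = ln(0.191/0.110)/(2πk) = 0.5518/(2π·0.0692) = 1.269 m·K/W
  R'_conv,out = 1/(2πr h) = 1/(2π·0.191·15.1) = 0.05518 m·K/W
ΣR = 0.002255 + 6.924×10^-5 + 1.269 + 0.05518 = 1.327 m·K/W
Q' = ΔT/ΣR = (677 K − 303 K)/1.327 = 282 W/m

Q' = 282 W/m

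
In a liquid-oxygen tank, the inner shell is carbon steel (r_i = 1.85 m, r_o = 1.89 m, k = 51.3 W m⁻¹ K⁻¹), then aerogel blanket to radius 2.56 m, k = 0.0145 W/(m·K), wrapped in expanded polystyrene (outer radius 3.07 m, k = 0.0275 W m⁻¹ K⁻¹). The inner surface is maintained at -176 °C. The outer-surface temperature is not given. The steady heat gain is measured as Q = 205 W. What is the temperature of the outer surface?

T_out = 18.3 °C

Sum the resistances:
  R_carbon steel = (1/1.85 − 1/1.89)/(4πk) = 0.01144/(4π·51.3) = 1.775×10^-5 K/W
  R_aerogel blanket = (1/1.89 − 1/2.56)/(4πk) = 0.1385/(4π·0.0145) = 0.7600 K/W
  R_expanded polystyrene = (1/2.56 − 1/3.07)/(4πk) = 0.06489/(4π·0.0275) = 0.1878 K/W
ΣR = 0.9478 K/W
ΔT = Q·ΣR = 205 × 0.9478 = 194.3 K
Heat flows inward, so T_out = T_in + ΔT = -176 + 194.3 = 18.3 °C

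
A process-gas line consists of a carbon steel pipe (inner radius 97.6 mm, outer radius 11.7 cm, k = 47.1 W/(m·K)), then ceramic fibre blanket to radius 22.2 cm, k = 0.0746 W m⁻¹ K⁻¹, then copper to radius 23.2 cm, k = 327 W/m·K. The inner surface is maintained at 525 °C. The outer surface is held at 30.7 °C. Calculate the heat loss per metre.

Series thermal resistances, inner to outer:
  R'_carbon steel = ln(0.117/0.0976)/(2πk) = 0.1813/(2π·47.1) = 6.126×10^-4 m·K/W
  R'_ceramic fibre blanket = ln(0.222/0.117)/(2πk) = 0.6405/(2π·0.0746) = 1.366 m·K/W
  R'_copper = ln(0.232/0.222)/(2πk) = 0.04406/(2π·327) = 2.144×10^-5 m·K/W
ΣR = 6.126×10^-4 + 1.366 + 2.144×10^-5 = 1.367 m·K/W
Q' = ΔT/ΣR = (525 °C − 30.7 °C)/1.367 = 362 W/m

Q' = 362 W/m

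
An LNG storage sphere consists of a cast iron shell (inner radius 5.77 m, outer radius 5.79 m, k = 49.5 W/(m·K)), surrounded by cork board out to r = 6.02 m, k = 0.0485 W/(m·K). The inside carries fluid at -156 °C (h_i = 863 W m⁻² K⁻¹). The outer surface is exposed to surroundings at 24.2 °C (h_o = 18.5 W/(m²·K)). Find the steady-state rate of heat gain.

Series thermal resistances, inner to outer:
  R_conv,in = 1/(4πr²h) = 1/(4π·5.77²·863) = 2.770×10^-6 K/W
  R_cast iron = (1/5.77 − 1/5.79)/(4πk) = 5.987×10^-4/(4π·49.5) = 9.624×10^-7 K/W
  R_cork board = (1/5.79 − 1/6.02)/(4πk) = 0.006599/(4π·0.0485) = 0.01083 K/W
  R_conv,out = 1/(4πr²h) = 1/(4π·6.02²·18.5) = 1.187×10^-4 K/W
ΣR = 2.770×10^-6 + 9.624×10^-7 + 0.01083 + 1.187×10^-4 = 0.01095 K/W
Q = ΔT/ΣR = (-156 °C − 24.2 °C)/0.01095 = -16500 W
(Negative Q ⇒ heat flows inward; heat gain = 16500 W.)

Q = 16500 W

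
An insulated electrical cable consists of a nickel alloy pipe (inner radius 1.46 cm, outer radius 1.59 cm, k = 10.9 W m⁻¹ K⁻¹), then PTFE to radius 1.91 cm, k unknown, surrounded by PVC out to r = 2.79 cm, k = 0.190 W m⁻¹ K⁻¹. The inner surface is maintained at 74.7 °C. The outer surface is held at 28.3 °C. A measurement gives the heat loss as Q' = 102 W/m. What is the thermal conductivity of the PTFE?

ΣR = ΔT/Q' = |74.7 − 28.3|/102 = 0.4549 m·K/W
Known resistances:
  R'_nickel alloy = ln(0.0159/0.0146)/(2πk) = 0.08530/(2π·10.9) = 0.001245 m·K/W
  R'_PVC = ln(0.0279/0.0191)/(2πk) = 0.3789/(2π·0.190) = 0.3174 m·K/W
R_PTFE = ΣR − ΣR_known = 0.4549 − 0.3186 = 0.1363 m·K/W
ln(r₂/r₁)/(2πk) = 0.1363 ⇒ k = 0.1834/(2π·0.1363) = 0.214 W/m·K

k = 0.214 W/m·K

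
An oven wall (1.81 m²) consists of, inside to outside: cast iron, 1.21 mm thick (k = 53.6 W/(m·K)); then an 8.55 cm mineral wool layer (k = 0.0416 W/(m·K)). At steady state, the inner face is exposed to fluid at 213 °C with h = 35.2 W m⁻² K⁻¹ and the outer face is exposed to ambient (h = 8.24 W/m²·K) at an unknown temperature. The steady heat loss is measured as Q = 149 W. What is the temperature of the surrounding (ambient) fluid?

Series resistances:
  R_conv,in = 1/(hA) = 1/(35.2·1.81) = 0.01570 K/W
  R_cast iron = L/(kA) = 0.00121/(53.6·1.81) = 1.247×10^-5 K/W
  R_mineral wool = L/(kA) = 0.0855/(0.0416·1.81) = 1.136 K/W
  R_conv,out = 1/(hA) = 1/(8.24·1.81) = 0.06705 K/W
ΣR = 1.218 K/W
ΔT = Q·ΣR = 149 × 1.218 = 181.5 K
Heat flows outward, so T_out = T_in − ΔT = 213 − 181.5 = 31.5 °C

T_out = 31.5 °C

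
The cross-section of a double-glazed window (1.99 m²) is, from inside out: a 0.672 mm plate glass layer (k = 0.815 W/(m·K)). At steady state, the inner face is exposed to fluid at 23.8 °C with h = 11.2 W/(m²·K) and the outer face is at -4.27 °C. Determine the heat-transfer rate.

Series thermal resistances, inner to outer:
  R_conv,in = 1/(hA) = 1/(11.2·1.99) = 0.04487 K/W
  R_plate glass = L/(kA) = 6.72×10^-4/(0.815·1.99) = 4.143×10^-4 K/W
ΣR = 0.04487 + 4.143×10^-4 = 0.04528 K/W
Q = ΔT/ΣR = (23.8 °C − -4.27 °C)/0.04528 = 620 W

Q = 620 W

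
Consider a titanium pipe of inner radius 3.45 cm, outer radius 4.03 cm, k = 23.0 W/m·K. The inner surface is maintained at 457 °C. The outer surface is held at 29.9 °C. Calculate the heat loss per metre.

Q' = 397 kW/m

Q' = 2πk·ΔT/ln(r₂/r₁) = 2π × 23.0 × 427.1 / ln(0.0403/0.0345) = 3.97×10^5 W/m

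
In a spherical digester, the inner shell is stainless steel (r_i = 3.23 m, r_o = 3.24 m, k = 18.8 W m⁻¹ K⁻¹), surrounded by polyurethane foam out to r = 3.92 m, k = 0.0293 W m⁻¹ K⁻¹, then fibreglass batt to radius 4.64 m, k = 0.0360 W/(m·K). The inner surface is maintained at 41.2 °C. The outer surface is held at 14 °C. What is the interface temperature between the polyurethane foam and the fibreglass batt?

Treat each layer as a resistance in series:
  R_stainless steel = (1/3.23 − 1/3.24)/(4πk) = 9.555×10^-4/(4π·18.8) = 4.045×10^-6 K/W
  R_polyurethane foam = (1/3.24 − 1/3.92)/(4πk) = 0.05354/(4π·0.0293) = 0.1454 K/W
  R_fibreglass batt = (1/3.92 − 1/4.64)/(4πk) = 0.03958/(4π·0.0360) = 0.08750 K/W
ΣR = 4.045×10^-6 + 0.1454 + 0.08750 = 0.2329 K/W
Q = ΔT/ΣR = (41.2 °C − 14 °C)/0.2329 = 116.8 W
From the inner boundary to the polyurethane foam/fibreglass batt interface, ΣR_partial = 0.1454 K/W.
T_interface = T_in − Q·ΣR_partial = 41.2 °C − (116.8)(0.1454) = 24.2 °C

T = 24.2 °C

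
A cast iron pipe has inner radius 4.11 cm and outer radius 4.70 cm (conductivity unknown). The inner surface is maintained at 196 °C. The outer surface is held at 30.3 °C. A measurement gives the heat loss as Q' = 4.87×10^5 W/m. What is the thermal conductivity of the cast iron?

k = 62.7 W/m·K

ΣR = ΔT/Q' = |196 − 30.3|/4.87×10^5 = 3.402×10^-4 m·K/W
ln(r₂/r₁)/(2πk) = 3.402×10^-4 ⇒ k = 0.1341/(2π·3.402×10^-4) = 62.7 W/m·K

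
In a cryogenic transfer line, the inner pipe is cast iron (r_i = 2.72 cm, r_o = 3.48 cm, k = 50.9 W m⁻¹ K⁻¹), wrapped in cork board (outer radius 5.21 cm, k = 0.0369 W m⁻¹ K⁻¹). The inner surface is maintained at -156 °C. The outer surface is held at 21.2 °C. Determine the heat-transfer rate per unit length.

Q' = 102 W/m

Treat each layer as a resistance in series:
  R'_cast iron = ln(0.0348/0.0272)/(2πk) = 0.2464/(2π·50.9) = 7.704×10^-4 m·K/W
  R'_cork board = ln(0.0521/0.0348)/(2πk) = 0.4035/(2π·0.0369) = 1.741 m·K/W
ΣR = 7.704×10^-4 + 1.741 = 1.742 m·K/W
Q' = ΔT/ΣR = (-156 °C − 21.2 °C)/1.742 = -102 W/m
(Negative Q' ⇒ heat flows inward; heat gain = 102 W/m.)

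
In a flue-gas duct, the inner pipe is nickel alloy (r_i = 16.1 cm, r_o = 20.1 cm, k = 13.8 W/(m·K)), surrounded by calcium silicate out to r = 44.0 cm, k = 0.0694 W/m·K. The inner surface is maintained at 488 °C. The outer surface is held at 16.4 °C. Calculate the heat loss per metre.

Resistance network (inner→outer):
  R'_nickel alloy = ln(0.201/0.161)/(2πk) = 0.2219/(2π·13.8) = 0.002559 m·K/W
  R'_calcium silicate = ln(0.440/0.201)/(2πk) = 0.7835/(2π·0.0694) = 1.797 m·K/W
ΣR = 0.002559 + 1.797 = 1.800 m·K/W
Q' = ΔT/ΣR = (488 °C − 16.4 °C)/1.800 = 262 W/m

Q' = 262 W/m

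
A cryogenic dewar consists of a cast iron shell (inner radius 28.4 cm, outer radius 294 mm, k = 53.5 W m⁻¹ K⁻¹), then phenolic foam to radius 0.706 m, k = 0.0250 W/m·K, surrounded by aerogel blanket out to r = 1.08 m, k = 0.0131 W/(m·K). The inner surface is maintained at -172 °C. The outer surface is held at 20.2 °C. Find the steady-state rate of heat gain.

Q = 20.7 W

Treat each layer as a resistance in series:
  R_cast iron = (1/0.284 − 1/0.294)/(4πk) = 0.1198/(4π·53.5) = 1.781×10^-4 K/W
  R_phenolic foam = (1/0.294 − 1/0.706)/(4πk) = 1.985/(4π·0.0250) = 6.318 K/W
  R_aerogel blanket = (1/0.706 − 1/1.08)/(4πk) = 0.4905/(4π·0.0131) = 2.980 K/W
ΣR = 1.781×10^-4 + 6.318 + 2.980 = 9.298 K/W
Q = ΔT/ΣR = (-172 °C − 20.2 °C)/9.298 = -20.7 W
(Negative Q ⇒ heat flows inward; heat gain = 20.7 W.)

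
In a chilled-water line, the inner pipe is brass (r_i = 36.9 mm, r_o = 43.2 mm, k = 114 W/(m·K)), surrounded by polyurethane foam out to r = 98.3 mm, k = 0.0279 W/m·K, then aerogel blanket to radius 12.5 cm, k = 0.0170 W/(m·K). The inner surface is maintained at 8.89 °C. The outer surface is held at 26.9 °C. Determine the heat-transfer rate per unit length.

Series thermal resistances, inner to outer:
  R'_brass = ln(0.0432/0.0369)/(2πk) = 0.1576/(2π·114) = 2.201×10^-4 m·K/W
  R'_polyurethane foam = ln(0.0983/0.0432)/(2πk) = 0.8222/(2π·0.0279) = 4.690 m·K/W
  R'_aerogel blanket = ln(0.125/0.0983)/(2πk) = 0.2403/(2π·0.0170) = 2.250 m·K/W
ΣR = 2.201×10^-4 + 4.690 + 2.250 = 6.940 m·K/W
Q' = ΔT/ΣR = (8.89 °C − 26.9 °C)/6.940 = -2.60 W/m
(Negative Q' ⇒ heat flows inward; heat gain = 2.60 W/m.)

Q' = 2.60 W/m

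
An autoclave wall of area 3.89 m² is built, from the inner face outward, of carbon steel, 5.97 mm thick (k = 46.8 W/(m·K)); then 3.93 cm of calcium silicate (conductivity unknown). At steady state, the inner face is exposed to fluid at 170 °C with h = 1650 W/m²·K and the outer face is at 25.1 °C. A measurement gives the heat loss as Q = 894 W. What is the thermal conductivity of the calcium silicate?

ΣR = ΔT/Q = |170 − 25.1|/894 = 0.1621 K/W
Known resistances:
  R_conv,in = 1/(hA) = 1/(1650·3.89) = 1.558×10^-4 K/W
  R_carbon steel = L/(kA) = 0.00597/(46.8·3.89) = 3.279×10^-5 K/W
R_calcium silicate = ΣR − ΣR_known = 0.1621 − 1.886×10^-4 = 0.1619 K/W
L/(kA) = 0.1619 ⇒ k = 0.0393/(0.1619·3.89) = 0.0624 W/m·K

k = 0.0624 W/m·K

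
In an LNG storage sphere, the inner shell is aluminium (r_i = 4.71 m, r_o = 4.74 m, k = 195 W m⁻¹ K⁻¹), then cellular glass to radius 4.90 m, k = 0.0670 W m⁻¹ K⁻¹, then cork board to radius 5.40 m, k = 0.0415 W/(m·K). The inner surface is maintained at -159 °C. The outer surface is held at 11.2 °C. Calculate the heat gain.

Q = 3830 W

Series thermal resistances, inner to outer:
  R_aluminium = (1/4.71 − 1/4.74)/(4πk) = 0.001344/(4π·195) = 5.484×10^-7 K/W
  R_cellular glass = (1/4.74 − 1/4.90)/(4πk) = 0.006889/(4π·0.0670) = 0.008182 K/W
  R_cork board = (1/4.90 − 1/5.40)/(4πk) = 0.01890/(4π·0.0415) = 0.03623 K/W
ΣR = 5.484×10^-7 + 0.008182 + 0.03623 = 0.04441 K/W
Q = ΔT/ΣR = (-159 °C − 11.2 °C)/0.04441 = -3830 W
(Negative Q ⇒ heat flows inward; heat gain = 3830 W.)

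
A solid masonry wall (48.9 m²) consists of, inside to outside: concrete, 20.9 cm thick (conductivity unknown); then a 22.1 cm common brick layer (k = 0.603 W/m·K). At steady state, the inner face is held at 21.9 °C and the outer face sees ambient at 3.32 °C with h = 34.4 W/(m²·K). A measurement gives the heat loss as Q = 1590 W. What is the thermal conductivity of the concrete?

k = 1.19 W/m·K

ΣR = ΔT/Q = |21.9 − 3.32|/1590 = 0.01169 K/W
Known resistances:
  R_common brick = L/(kA) = 0.221/(0.603·48.9) = 0.007495 K/W
  R_conv,out = 1/(hA) = 1/(34.4·48.9) = 5.945×10^-4 K/W
R_concrete = ΣR − ΣR_known = 0.01169 − 0.008089 = 0.003601 K/W
L/(kA) = 0.003601 ⇒ k = 0.209/(0.003601·48.9) = 1.19 W/m·K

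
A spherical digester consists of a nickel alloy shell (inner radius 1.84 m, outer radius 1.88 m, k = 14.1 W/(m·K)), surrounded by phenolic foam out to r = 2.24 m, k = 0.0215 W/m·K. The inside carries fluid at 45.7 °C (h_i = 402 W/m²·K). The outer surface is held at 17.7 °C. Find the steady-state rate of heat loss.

Q = 88.5 W

Resistance network (inner→outer):
  R_conv,in = 1/(4πr²h) = 1/(4π·1.84²·402) = 5.847×10^-5 K/W
  R_nickel alloy = (1/1.84 − 1/1.88)/(4πk) = 0.01156/(4π·14.1) = 6.526×10^-5 K/W
  R_phenolic foam = (1/1.88 − 1/2.24)/(4πk) = 0.08549/(4π·0.0215) = 0.3164 K/W
ΣR = 5.847×10^-5 + 6.526×10^-5 + 0.3164 = 0.3165 K/W
Q = ΔT/ΣR = (45.7 °C − 17.7 °C)/0.3165 = 88.5 W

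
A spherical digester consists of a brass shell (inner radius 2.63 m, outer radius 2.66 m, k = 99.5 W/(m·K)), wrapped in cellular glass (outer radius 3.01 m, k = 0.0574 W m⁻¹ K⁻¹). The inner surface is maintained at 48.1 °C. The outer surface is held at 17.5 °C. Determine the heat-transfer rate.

Q = 505 W

Treat each layer as a resistance in series:
  R_brass = (1/2.63 − 1/2.66)/(4πk) = 0.004288/(4π·99.5) = 3.430×10^-6 K/W
  R_cellular glass = (1/2.66 − 1/3.01)/(4πk) = 0.04371/(4π·0.0574) = 0.06060 K/W
ΣR = 3.430×10^-6 + 0.06060 = 0.06060 K/W
Q = ΔT/ΣR = (48.1 °C − 17.5 °C)/0.06060 = 505 W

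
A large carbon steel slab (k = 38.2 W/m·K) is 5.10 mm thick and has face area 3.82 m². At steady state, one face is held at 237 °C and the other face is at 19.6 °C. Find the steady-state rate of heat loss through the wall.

Q = kA·ΔT/L = 38.2 × 3.82 × |237 °C − 19.6 °C| / 0.00510 = 6.22×10^6 W

Q = 6.22×10^6 W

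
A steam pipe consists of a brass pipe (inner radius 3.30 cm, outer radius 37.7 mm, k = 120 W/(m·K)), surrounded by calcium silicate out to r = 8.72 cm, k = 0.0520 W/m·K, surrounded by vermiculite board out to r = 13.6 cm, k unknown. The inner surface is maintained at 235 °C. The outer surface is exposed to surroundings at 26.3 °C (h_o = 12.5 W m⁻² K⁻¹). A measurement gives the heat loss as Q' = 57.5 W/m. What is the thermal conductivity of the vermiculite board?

ΣR = ΔT/Q' = |235 − 26.3|/57.5 = 3.630 m·K/W
Known resistances:
  R'_brass = ln(0.0377/0.0330)/(2πk) = 0.1332/(2π·120) = 1.766×10^-4 m·K/W
  R'_calcium silicate = ln(0.0872/0.0377)/(2πk) = 0.8385/(2π·0.0520) = 2.567 m·K/W
  R'_conv,out = 1/(2πr h) = 1/(2π·0.136·12.5) = 0.09362 m·K/W
R_vermiculite board = ΣR − ΣR_known = 3.630 − 2.661 = 0.9690 m·K/W
ln(r₂/r₁)/(2πk) = 0.9690 ⇒ k = 0.4445/(2π·0.9690) = 0.0730 W/m·K

k = 0.0730 W/m·K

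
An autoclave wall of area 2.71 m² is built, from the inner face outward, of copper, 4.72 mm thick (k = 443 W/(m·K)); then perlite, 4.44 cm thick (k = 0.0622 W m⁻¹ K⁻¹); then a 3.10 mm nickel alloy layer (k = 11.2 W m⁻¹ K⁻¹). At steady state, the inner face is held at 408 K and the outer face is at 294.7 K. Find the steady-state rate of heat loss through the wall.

Q = 430 W

Series thermal resistances, inner to outer:
  R_copper = L/(kA) = 0.00472/(443·2.71) = 3.932×10^-6 K/W
  R_perlite = L/(kA) = 0.0444/(0.0622·2.71) = 0.2634 K/W
  R_nickel alloy = L/(kA) = 0.00310/(11.2·2.71) = 1.021×10^-4 K/W
ΣR = 3.932×10^-6 + 0.2634 + 1.021×10^-4 = 0.2635 K/W
Q = ΔT/ΣR = (408 K − 294.7 K)/0.2635 = 430 W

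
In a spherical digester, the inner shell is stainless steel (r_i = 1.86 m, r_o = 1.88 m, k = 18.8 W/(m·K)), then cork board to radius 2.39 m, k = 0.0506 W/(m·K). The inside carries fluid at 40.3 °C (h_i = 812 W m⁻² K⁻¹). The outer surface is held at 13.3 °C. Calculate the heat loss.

Treat each layer as a resistance in series:
  R_conv,in = 1/(4πr²h) = 1/(4π·1.86²·812) = 2.833×10^-5 K/W
  R_stainless steel = (1/1.86 − 1/1.88)/(4πk) = 0.005720/(4π·18.8) = 2.421×10^-5 K/W
  R_cork board = (1/1.88 − 1/2.39)/(4πk) = 0.1135/(4π·0.0506) = 0.1785 K/W
ΣR = 2.833×10^-5 + 2.421×10^-5 + 0.1785 = 0.1786 K/W
Q = ΔT/ΣR = (40.3 °C − 13.3 °C)/0.1786 = 151 W

Q = 151 W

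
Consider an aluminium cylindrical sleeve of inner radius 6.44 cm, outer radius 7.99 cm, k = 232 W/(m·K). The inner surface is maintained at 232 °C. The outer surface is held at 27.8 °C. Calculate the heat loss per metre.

Q' = 1380 kW/m

Q' = 2πk·ΔT/ln(r₂/r₁) = 2π × 232 × 204.2 / ln(0.0799/0.0644) = 1.38×10^6 W/m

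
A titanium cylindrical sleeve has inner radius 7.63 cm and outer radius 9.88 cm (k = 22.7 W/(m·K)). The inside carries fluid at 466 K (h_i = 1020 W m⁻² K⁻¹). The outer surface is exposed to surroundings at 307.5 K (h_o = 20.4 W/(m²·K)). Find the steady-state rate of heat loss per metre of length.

Resistance network (inner→outer):
  R'_conv,in = 1/(2πr h) = 1/(2π·0.0763·1020) = 0.002045 m·K/W
  R'_titanium = ln(0.0988/0.0763)/(2πk) = 0.2584/(2π·22.7) = 0.001812 m·K/W
  R'_conv,out = 1/(2πr h) = 1/(2π·0.0988·20.4) = 0.07896 m·K/W
ΣR = 0.002045 + 0.001812 + 0.07896 = 0.08282 m·K/W
Q' = ΔT/ΣR = (466 K − 307.5 K)/0.08282 = 1910 W/m

Q' = 1910 W/m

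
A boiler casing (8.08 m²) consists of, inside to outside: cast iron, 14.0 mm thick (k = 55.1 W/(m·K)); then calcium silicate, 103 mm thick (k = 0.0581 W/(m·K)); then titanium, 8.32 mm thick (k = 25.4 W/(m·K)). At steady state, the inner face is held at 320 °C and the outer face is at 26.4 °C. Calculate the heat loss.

Q = 1340 W

Treat each layer as a resistance in series:
  R_cast iron = L/(kA) = 0.0140/(55.1·8.08) = 3.145×10^-5 K/W
  R_calcium silicate = L/(kA) = 0.103/(0.0581·8.08) = 0.2194 K/W
  R_titanium = L/(kA) = 0.00832/(25.4·8.08) = 4.054×10^-5 K/W
ΣR = 3.145×10^-5 + 0.2194 + 4.054×10^-5 = 0.2195 K/W
Q = ΔT/ΣR = (320 °C − 26.4 °C)/0.2195 = 1340 W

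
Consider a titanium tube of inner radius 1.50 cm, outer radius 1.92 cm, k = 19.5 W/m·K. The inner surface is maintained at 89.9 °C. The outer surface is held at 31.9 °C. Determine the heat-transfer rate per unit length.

Q' = 28.8 kW/m

Q' = 2πk·ΔT/ln(r₂/r₁) = 2π × 19.5 × 58 / ln(0.0192/0.0150) = 28800 W/m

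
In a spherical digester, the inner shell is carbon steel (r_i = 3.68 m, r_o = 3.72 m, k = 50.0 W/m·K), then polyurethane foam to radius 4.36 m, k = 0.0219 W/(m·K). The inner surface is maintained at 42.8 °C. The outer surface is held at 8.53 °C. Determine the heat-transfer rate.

Q = 239 W

Series thermal resistances, inner to outer:
  R_carbon steel = (1/3.68 − 1/3.72)/(4πk) = 0.002922/(4π·50.0) = 4.650×10^-6 K/W
  R_polyurethane foam = (1/3.72 − 1/4.36)/(4πk) = 0.03946/(4π·0.0219) = 0.1434 K/W
ΣR = 4.650×10^-6 + 0.1434 = 0.1434 K/W
Q = ΔT/ΣR = (42.8 °C − 8.53 °C)/0.1434 = 239 W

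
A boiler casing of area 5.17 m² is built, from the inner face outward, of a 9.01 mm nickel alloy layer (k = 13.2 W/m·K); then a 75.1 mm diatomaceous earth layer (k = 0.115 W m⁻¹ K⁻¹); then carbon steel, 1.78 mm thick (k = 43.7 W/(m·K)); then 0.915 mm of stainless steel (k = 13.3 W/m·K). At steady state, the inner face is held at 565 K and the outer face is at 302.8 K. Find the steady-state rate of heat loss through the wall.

Series thermal resistances, inner to outer:
  R_nickel alloy = L/(kA) = 0.00901/(13.2·5.17) = 1.320×10^-4 K/W
  R_diatomaceous earth = L/(kA) = 0.0751/(0.115·5.17) = 0.1263 K/W
  R_carbon steel = L/(kA) = 0.00178/(43.7·5.17) = 7.879×10^-6 K/W
  R_stainless steel = L/(kA) = 9.15×10^-4/(13.3·5.17) = 1.331×10^-5 K/W
ΣR = 1.320×10^-4 + 0.1263 + 7.879×10^-6 + 1.331×10^-5 = 0.1265 K/W
Q = ΔT/ΣR = (565 K − 302.8 K)/0.1265 = 2070 W

Q = 2.07 kW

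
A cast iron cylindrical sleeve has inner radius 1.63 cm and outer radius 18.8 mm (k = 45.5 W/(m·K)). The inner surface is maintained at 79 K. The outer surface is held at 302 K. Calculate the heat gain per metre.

Q' = 2πk·ΔT/ln(r₂/r₁) = 2π × 45.5 × 223 / ln(0.0188/0.0163) = 4.47×10^5 W/m

Q' = 447 kW/m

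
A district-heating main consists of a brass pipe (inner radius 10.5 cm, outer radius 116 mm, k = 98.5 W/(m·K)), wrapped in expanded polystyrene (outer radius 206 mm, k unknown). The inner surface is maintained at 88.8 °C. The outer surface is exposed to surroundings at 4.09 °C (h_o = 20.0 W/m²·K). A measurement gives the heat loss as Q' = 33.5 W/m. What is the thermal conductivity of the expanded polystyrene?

k = 0.0367 W/m·K

ΣR = ΔT/Q' = |88.8 − 4.09|/33.5 = 2.529 m·K/W
Known resistances:
  R'_brass = ln(0.116/0.105)/(2πk) = 0.09963/(2π·98.5) = 1.610×10^-4 m·K/W
  R'_conv,out = 1/(2πr h) = 1/(2π·0.206·20.0) = 0.03863 m·K/W
R_expanded polystyrene = ΣR − ΣR_known = 2.529 − 0.03879 = 2.490 m·K/W
ln(r₂/r₁)/(2πk) = 2.490 ⇒ k = 0.5743/(2π·2.490) = 0.0367 W/m·K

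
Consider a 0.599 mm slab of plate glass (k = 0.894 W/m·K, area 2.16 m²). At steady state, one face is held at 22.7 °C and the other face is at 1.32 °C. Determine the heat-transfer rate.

Q = 68900 W

Q = kA·ΔT/L = 0.894 × 2.16 × |22.7 °C − 1.32 °C| / 5.99×10^-4 = 68900 W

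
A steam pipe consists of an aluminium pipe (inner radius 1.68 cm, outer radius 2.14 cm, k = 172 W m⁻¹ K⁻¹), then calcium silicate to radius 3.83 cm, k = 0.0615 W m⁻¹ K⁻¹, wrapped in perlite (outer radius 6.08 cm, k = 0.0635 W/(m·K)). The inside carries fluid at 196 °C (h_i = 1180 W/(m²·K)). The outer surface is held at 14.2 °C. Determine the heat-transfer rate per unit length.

Resistance network (inner→outer):
  R'_conv,in = 1/(2πr h) = 1/(2π·0.0168·1180) = 0.008028 m·K/W
  R'_aluminium = ln(0.0214/0.0168)/(2πk) = 0.2420/(2π·172) = 2.239×10^-4 m·K/W
  R'_calcium silicate = ln(0.0383/0.0214)/(2πk) = 0.5821/(2π·0.0615) = 1.506 m·K/W
  R'_perlite = ln(0.0608/0.0383)/(2πk) = 0.4621/(2π·0.0635) = 1.158 m·K/W
ΣR = 0.008028 + 2.239×10^-4 + 1.506 + 1.158 = 2.672 m·K/W
Q' = ΔT/ΣR = (196 °C − 14.2 °C)/2.672 = 68.0 W/m

Q' = 68.0 W/m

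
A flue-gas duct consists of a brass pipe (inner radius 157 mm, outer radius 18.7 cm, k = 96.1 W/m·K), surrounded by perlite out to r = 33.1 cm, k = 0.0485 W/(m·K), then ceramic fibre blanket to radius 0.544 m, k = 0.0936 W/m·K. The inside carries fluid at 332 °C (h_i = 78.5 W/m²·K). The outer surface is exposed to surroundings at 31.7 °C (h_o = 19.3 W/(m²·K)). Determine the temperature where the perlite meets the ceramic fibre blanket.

T = 126 °C

Resistance network (inner→outer):
  R'_conv,in = 1/(2πr h) = 1/(2π·0.157·78.5) = 0.01291 m·K/W
  R'_brass = ln(0.187/0.157)/(2πk) = 0.1749/(2π·96.1) = 2.896×10^-4 m·K/W
  R'_perlite = ln(0.331/0.187)/(2πk) = 0.5710/(2π·0.0485) = 1.874 m·K/W
  R'_ceramic fibre blanket = ln(0.544/0.331)/(2πk) = 0.4968/(2π·0.0936) = 0.8448 m·K/W
  R'_conv,out = 1/(2πr h) = 1/(2π·0.544·19.3) = 0.01516 m·K/W
ΣR = 0.01291 + 2.896×10^-4 + 1.874 + 0.8448 + 0.01516 = 2.747 m·K/W
Q' = ΔT/ΣR = (332 °C − 31.7 °C)/2.747 = 109.3 W/m
From the inner boundary to the perlite/ceramic fibre blanket interface, ΣR_partial = 1.887 m·K/W.
T_interface = T_in − Q'·ΣR_partial = 332 °C − (109.3)(1.887) = 126 °C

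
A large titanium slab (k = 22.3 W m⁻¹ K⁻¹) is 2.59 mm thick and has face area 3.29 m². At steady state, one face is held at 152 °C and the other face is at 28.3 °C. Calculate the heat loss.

Q = 3500 kW

Q = kA·ΔT/L = 22.3 × 3.29 × |152 °C − 28.3 °C| / 0.00259 = 3.50×10^6 W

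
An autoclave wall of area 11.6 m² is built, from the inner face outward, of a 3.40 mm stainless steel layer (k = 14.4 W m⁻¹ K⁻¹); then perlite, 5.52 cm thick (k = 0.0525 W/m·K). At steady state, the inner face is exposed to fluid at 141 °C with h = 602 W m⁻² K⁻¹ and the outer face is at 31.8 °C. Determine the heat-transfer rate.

Series thermal resistances, inner to outer:
  R_conv,in = 1/(hA) = 1/(602·11.6) = 1.432×10^-4 K/W
  R_stainless steel = L/(kA) = 0.00340/(14.4·11.6) = 2.035×10^-5 K/W
  R_perlite = L/(kA) = 0.0552/(0.0525·11.6) = 0.09064 K/W
ΣR = 1.432×10^-4 + 2.035×10^-5 + 0.09064 = 0.09080 K/W
Q = ΔT/ΣR = (141 °C − 31.8 °C)/0.09080 = 1200 W

Q = 1200 W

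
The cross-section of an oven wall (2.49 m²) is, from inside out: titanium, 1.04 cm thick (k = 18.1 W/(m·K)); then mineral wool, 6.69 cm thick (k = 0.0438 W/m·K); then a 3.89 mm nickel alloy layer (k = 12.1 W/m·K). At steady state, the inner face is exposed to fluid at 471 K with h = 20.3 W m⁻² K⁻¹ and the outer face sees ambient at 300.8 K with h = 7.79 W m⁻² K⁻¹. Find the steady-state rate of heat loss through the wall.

Treat each layer as a resistance in series:
  R_conv,in = 1/(hA) = 1/(20.3·2.49) = 0.01978 K/W
  R_titanium = L/(kA) = 0.0104/(18.1·2.49) = 2.308×10^-4 K/W
  R_mineral wool = L/(kA) = 0.0669/(0.0438·2.49) = 0.6134 K/W
  R_nickel alloy = L/(kA) = 0.00389/(12.1·2.49) = 1.291×10^-4 K/W
  R_conv,out = 1/(hA) = 1/(7.79·2.49) = 0.05155 K/W
ΣR = 0.01978 + 2.308×10^-4 + 0.6134 + 1.291×10^-4 + 0.05155 = 0.6851 K/W
Q = ΔT/ΣR = (471 K − 300.8 K)/0.6851 = 248 W

Q = 248 W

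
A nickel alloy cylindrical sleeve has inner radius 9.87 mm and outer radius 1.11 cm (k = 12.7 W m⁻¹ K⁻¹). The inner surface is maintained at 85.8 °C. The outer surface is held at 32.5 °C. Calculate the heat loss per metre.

Q' = 36.2 kW/m

Q' = 2πk·ΔT/ln(r₂/r₁) = 2π × 12.7 × 53.3 / ln(0.0111/0.00987) = 36200 W/m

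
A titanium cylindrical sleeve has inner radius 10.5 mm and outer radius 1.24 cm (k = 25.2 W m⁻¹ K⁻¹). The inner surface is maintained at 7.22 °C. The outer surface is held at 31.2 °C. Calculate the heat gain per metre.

Q' = 2πk·ΔT/ln(r₂/r₁) = 2π × 25.2 × 23.98 / ln(0.0124/0.0105) = 22800 W/m

Q' = 22800 W/m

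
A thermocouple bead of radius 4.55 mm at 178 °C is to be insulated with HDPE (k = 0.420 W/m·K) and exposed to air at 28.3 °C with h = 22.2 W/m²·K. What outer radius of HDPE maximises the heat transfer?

For a sphere, r_cr = 2k_ins/h = 2·0.420/22.2 = 0.0378 m = 3.78 cm

r_cr = 3.78 cm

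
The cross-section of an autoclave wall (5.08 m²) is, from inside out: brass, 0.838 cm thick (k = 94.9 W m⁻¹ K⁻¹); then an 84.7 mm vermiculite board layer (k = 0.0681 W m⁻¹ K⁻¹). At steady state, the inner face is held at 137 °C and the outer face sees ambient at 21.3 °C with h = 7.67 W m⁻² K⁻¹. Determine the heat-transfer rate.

Q = 428 W

Series thermal resistances, inner to outer:
  R_brass = L/(kA) = 0.00838/(94.9·5.08) = 1.738×10^-5 K/W
  R_vermiculite board = L/(kA) = 0.0847/(0.0681·5.08) = 0.2448 K/W
  R_conv,out = 1/(hA) = 1/(7.67·5.08) = 0.02566 K/W
ΣR = 1.738×10^-5 + 0.2448 + 0.02566 = 0.2705 K/W
Q = ΔT/ΣR = (137 °C − 21.3 °C)/0.2705 = 428 W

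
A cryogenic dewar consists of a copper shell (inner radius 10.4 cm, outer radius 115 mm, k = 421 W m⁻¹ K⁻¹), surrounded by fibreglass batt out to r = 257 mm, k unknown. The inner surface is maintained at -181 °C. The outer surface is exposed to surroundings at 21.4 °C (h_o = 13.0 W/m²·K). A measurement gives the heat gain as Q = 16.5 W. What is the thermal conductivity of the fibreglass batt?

ΣR = ΔT/Q = |-181 − 21.4|/16.5 = 12.27 K/W
Known resistances:
  R_copper = (1/0.104 − 1/0.115)/(4πk) = 0.9197/(4π·421) = 1.738×10^-4 K/W
  R_conv,out = 1/(4πr²h) = 1/(4π·0.257²·13.0) = 0.09268 K/W
R_fibreglass batt = ΣR − ΣR_known = 12.27 − 0.09285 = 12.18 K/W
(1/r₁−1/r₂)/(4πk) = 12.18 ⇒ k = 4.805/(4π·12.18) = 0.0314 W/m·K

k = 0.0314 W/m·K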